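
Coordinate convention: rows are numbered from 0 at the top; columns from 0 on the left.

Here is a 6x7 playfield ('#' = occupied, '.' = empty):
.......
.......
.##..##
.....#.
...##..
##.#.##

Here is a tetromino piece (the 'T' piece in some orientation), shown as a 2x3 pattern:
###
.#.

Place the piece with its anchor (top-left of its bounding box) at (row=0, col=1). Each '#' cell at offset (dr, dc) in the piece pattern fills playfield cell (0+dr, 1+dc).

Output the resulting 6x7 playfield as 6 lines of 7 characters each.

Fill (0+0,1+0) = (0,1)
Fill (0+0,1+1) = (0,2)
Fill (0+0,1+2) = (0,3)
Fill (0+1,1+1) = (1,2)

Answer: .###...
..#....
.##..##
.....#.
...##..
##.#.##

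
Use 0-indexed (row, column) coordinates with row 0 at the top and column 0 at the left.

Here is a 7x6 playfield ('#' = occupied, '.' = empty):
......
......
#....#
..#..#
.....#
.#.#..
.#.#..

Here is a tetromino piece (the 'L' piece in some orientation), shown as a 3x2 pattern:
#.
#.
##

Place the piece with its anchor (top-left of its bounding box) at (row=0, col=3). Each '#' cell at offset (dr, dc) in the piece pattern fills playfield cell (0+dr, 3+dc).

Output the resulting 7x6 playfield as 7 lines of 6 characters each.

Fill (0+0,3+0) = (0,3)
Fill (0+1,3+0) = (1,3)
Fill (0+2,3+0) = (2,3)
Fill (0+2,3+1) = (2,4)

Answer: ...#..
...#..
#..###
..#..#
.....#
.#.#..
.#.#..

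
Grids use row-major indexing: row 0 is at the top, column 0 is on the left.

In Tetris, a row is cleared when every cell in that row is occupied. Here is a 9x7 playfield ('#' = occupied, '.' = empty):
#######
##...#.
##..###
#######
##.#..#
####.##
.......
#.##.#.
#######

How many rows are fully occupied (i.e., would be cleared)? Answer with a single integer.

Answer: 3

Derivation:
Check each row:
  row 0: 0 empty cells -> FULL (clear)
  row 1: 4 empty cells -> not full
  row 2: 2 empty cells -> not full
  row 3: 0 empty cells -> FULL (clear)
  row 4: 3 empty cells -> not full
  row 5: 1 empty cell -> not full
  row 6: 7 empty cells -> not full
  row 7: 3 empty cells -> not full
  row 8: 0 empty cells -> FULL (clear)
Total rows cleared: 3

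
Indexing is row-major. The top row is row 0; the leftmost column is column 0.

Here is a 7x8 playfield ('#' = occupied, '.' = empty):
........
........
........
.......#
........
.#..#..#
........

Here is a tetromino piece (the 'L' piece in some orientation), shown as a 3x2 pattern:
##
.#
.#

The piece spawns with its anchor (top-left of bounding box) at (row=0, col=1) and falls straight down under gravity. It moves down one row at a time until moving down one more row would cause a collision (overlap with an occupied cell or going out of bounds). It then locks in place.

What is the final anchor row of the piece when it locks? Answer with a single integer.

Answer: 4

Derivation:
Spawn at (row=0, col=1). Try each row:
  row 0: fits
  row 1: fits
  row 2: fits
  row 3: fits
  row 4: fits
  row 5: blocked -> lock at row 4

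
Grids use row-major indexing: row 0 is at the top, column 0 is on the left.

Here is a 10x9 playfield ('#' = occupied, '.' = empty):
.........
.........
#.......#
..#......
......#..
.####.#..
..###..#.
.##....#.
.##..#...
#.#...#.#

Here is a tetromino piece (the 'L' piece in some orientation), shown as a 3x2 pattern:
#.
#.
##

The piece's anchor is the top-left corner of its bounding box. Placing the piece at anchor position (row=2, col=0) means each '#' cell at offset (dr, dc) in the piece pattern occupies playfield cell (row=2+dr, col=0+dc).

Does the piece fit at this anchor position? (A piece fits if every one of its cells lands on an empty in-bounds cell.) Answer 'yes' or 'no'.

Check each piece cell at anchor (2, 0):
  offset (0,0) -> (2,0): occupied ('#') -> FAIL
  offset (1,0) -> (3,0): empty -> OK
  offset (2,0) -> (4,0): empty -> OK
  offset (2,1) -> (4,1): empty -> OK
All cells valid: no

Answer: no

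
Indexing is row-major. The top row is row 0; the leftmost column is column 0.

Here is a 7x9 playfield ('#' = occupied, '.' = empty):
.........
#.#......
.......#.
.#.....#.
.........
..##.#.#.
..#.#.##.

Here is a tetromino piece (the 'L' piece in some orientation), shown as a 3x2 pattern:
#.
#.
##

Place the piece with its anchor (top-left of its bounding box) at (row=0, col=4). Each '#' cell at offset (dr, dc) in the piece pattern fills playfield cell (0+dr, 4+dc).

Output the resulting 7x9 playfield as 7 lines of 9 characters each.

Answer: ....#....
#.#.#....
....##.#.
.#.....#.
.........
..##.#.#.
..#.#.##.

Derivation:
Fill (0+0,4+0) = (0,4)
Fill (0+1,4+0) = (1,4)
Fill (0+2,4+0) = (2,4)
Fill (0+2,4+1) = (2,5)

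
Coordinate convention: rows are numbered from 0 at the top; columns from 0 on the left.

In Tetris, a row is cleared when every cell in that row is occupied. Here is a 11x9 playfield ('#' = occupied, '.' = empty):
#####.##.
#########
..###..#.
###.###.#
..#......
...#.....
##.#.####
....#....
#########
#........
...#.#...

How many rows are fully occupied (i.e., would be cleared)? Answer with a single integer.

Check each row:
  row 0: 2 empty cells -> not full
  row 1: 0 empty cells -> FULL (clear)
  row 2: 5 empty cells -> not full
  row 3: 2 empty cells -> not full
  row 4: 8 empty cells -> not full
  row 5: 8 empty cells -> not full
  row 6: 2 empty cells -> not full
  row 7: 8 empty cells -> not full
  row 8: 0 empty cells -> FULL (clear)
  row 9: 8 empty cells -> not full
  row 10: 7 empty cells -> not full
Total rows cleared: 2

Answer: 2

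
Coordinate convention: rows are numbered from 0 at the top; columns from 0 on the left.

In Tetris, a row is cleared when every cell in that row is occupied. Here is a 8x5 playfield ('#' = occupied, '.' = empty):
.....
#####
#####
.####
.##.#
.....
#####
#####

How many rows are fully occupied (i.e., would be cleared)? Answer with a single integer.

Check each row:
  row 0: 5 empty cells -> not full
  row 1: 0 empty cells -> FULL (clear)
  row 2: 0 empty cells -> FULL (clear)
  row 3: 1 empty cell -> not full
  row 4: 2 empty cells -> not full
  row 5: 5 empty cells -> not full
  row 6: 0 empty cells -> FULL (clear)
  row 7: 0 empty cells -> FULL (clear)
Total rows cleared: 4

Answer: 4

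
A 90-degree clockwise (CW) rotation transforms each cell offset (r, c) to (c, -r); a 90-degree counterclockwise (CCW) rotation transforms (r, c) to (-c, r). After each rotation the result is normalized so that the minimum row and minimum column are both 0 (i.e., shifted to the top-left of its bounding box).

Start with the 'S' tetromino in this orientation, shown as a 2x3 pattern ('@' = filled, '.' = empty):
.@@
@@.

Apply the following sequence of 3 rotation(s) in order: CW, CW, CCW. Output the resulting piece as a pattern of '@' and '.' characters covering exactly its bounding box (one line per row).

Answer: @.
@@
.@

Derivation:
Start:
.@@
@@.
After rotation 1 (CW):
@.
@@
.@
After rotation 2 (CW):
.@@
@@.
After rotation 3 (CCW):
@.
@@
.@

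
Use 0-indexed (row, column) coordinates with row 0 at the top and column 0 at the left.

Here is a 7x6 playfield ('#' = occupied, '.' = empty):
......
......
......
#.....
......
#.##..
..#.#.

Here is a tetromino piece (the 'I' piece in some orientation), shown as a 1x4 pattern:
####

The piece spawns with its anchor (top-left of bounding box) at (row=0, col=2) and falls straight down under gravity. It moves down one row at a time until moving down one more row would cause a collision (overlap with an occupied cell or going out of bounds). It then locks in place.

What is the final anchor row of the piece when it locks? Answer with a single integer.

Spawn at (row=0, col=2). Try each row:
  row 0: fits
  row 1: fits
  row 2: fits
  row 3: fits
  row 4: fits
  row 5: blocked -> lock at row 4

Answer: 4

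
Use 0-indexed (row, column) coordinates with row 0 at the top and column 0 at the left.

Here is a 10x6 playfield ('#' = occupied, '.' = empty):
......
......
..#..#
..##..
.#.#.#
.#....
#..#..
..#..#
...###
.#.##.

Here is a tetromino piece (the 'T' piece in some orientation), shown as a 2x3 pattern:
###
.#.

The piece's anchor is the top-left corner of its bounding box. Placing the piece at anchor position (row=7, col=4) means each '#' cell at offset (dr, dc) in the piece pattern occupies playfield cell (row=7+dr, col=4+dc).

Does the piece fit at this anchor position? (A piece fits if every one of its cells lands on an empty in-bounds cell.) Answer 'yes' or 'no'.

Check each piece cell at anchor (7, 4):
  offset (0,0) -> (7,4): empty -> OK
  offset (0,1) -> (7,5): occupied ('#') -> FAIL
  offset (0,2) -> (7,6): out of bounds -> FAIL
  offset (1,1) -> (8,5): occupied ('#') -> FAIL
All cells valid: no

Answer: no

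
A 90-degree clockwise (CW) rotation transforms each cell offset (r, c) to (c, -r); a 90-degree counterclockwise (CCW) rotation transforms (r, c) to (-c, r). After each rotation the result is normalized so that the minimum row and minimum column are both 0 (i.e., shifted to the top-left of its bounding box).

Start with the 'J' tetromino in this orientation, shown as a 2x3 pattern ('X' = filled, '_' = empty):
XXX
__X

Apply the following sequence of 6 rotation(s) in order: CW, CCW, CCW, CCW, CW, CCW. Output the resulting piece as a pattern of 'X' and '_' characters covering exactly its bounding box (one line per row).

Answer: X__
XXX

Derivation:
Start:
XXX
__X
After rotation 1 (CW):
_X
_X
XX
After rotation 2 (CCW):
XXX
__X
After rotation 3 (CCW):
XX
X_
X_
After rotation 4 (CCW):
X__
XXX
After rotation 5 (CW):
XX
X_
X_
After rotation 6 (CCW):
X__
XXX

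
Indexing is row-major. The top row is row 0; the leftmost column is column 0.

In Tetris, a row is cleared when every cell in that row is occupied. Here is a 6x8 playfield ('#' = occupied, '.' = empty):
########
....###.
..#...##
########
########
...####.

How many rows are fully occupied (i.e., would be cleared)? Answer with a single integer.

Answer: 3

Derivation:
Check each row:
  row 0: 0 empty cells -> FULL (clear)
  row 1: 5 empty cells -> not full
  row 2: 5 empty cells -> not full
  row 3: 0 empty cells -> FULL (clear)
  row 4: 0 empty cells -> FULL (clear)
  row 5: 4 empty cells -> not full
Total rows cleared: 3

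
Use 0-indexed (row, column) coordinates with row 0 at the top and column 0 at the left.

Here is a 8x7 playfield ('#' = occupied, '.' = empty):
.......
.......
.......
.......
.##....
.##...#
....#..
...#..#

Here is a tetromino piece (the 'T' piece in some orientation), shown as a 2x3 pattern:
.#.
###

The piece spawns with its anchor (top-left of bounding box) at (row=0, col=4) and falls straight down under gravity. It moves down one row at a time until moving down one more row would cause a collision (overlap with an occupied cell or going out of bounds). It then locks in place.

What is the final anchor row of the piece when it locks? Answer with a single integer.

Answer: 3

Derivation:
Spawn at (row=0, col=4). Try each row:
  row 0: fits
  row 1: fits
  row 2: fits
  row 3: fits
  row 4: blocked -> lock at row 3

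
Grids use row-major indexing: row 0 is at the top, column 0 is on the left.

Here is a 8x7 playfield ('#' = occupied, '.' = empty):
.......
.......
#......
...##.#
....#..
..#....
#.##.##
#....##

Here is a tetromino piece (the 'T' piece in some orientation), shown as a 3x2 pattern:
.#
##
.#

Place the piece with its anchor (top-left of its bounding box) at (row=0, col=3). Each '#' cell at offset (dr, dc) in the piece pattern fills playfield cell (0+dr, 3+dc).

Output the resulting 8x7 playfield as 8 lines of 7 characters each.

Fill (0+0,3+1) = (0,4)
Fill (0+1,3+0) = (1,3)
Fill (0+1,3+1) = (1,4)
Fill (0+2,3+1) = (2,4)

Answer: ....#..
...##..
#...#..
...##.#
....#..
..#....
#.##.##
#....##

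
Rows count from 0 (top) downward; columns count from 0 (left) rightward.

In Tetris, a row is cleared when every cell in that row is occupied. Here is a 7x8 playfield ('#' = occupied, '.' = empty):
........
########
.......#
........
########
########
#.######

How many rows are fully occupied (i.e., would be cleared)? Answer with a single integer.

Answer: 3

Derivation:
Check each row:
  row 0: 8 empty cells -> not full
  row 1: 0 empty cells -> FULL (clear)
  row 2: 7 empty cells -> not full
  row 3: 8 empty cells -> not full
  row 4: 0 empty cells -> FULL (clear)
  row 5: 0 empty cells -> FULL (clear)
  row 6: 1 empty cell -> not full
Total rows cleared: 3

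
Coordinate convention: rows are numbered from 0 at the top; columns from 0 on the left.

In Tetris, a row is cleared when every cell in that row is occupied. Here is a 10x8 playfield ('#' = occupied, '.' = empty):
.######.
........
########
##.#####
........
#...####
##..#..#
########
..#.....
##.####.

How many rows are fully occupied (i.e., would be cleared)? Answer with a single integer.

Check each row:
  row 0: 2 empty cells -> not full
  row 1: 8 empty cells -> not full
  row 2: 0 empty cells -> FULL (clear)
  row 3: 1 empty cell -> not full
  row 4: 8 empty cells -> not full
  row 5: 3 empty cells -> not full
  row 6: 4 empty cells -> not full
  row 7: 0 empty cells -> FULL (clear)
  row 8: 7 empty cells -> not full
  row 9: 2 empty cells -> not full
Total rows cleared: 2

Answer: 2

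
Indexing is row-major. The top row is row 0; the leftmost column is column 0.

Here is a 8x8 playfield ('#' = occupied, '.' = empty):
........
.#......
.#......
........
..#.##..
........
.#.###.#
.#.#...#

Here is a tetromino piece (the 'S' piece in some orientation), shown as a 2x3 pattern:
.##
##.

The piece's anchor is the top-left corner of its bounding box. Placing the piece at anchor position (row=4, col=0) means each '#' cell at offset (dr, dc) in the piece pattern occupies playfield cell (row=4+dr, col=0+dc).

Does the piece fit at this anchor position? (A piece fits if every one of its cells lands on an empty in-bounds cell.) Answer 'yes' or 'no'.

Check each piece cell at anchor (4, 0):
  offset (0,1) -> (4,1): empty -> OK
  offset (0,2) -> (4,2): occupied ('#') -> FAIL
  offset (1,0) -> (5,0): empty -> OK
  offset (1,1) -> (5,1): empty -> OK
All cells valid: no

Answer: no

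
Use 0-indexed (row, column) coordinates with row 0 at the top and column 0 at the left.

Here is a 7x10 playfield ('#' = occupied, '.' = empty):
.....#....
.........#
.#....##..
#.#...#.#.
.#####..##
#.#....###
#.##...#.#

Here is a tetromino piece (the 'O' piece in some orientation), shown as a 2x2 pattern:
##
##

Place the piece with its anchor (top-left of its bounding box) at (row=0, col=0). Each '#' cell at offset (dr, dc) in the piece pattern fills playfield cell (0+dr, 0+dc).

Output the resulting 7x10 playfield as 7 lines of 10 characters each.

Answer: ##...#....
##.......#
.#....##..
#.#...#.#.
.#####..##
#.#....###
#.##...#.#

Derivation:
Fill (0+0,0+0) = (0,0)
Fill (0+0,0+1) = (0,1)
Fill (0+1,0+0) = (1,0)
Fill (0+1,0+1) = (1,1)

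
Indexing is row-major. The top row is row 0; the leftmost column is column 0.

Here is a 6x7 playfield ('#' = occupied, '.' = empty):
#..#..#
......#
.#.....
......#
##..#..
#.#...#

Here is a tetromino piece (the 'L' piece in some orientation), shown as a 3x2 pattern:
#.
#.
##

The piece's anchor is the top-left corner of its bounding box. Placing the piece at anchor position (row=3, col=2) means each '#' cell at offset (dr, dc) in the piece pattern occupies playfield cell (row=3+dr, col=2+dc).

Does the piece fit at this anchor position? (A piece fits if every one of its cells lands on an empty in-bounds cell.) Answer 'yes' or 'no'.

Check each piece cell at anchor (3, 2):
  offset (0,0) -> (3,2): empty -> OK
  offset (1,0) -> (4,2): empty -> OK
  offset (2,0) -> (5,2): occupied ('#') -> FAIL
  offset (2,1) -> (5,3): empty -> OK
All cells valid: no

Answer: no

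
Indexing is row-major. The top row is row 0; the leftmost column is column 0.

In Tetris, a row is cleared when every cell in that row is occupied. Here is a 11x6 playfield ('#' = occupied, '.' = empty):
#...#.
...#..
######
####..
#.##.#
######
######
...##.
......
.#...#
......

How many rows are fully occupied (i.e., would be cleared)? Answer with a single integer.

Answer: 3

Derivation:
Check each row:
  row 0: 4 empty cells -> not full
  row 1: 5 empty cells -> not full
  row 2: 0 empty cells -> FULL (clear)
  row 3: 2 empty cells -> not full
  row 4: 2 empty cells -> not full
  row 5: 0 empty cells -> FULL (clear)
  row 6: 0 empty cells -> FULL (clear)
  row 7: 4 empty cells -> not full
  row 8: 6 empty cells -> not full
  row 9: 4 empty cells -> not full
  row 10: 6 empty cells -> not full
Total rows cleared: 3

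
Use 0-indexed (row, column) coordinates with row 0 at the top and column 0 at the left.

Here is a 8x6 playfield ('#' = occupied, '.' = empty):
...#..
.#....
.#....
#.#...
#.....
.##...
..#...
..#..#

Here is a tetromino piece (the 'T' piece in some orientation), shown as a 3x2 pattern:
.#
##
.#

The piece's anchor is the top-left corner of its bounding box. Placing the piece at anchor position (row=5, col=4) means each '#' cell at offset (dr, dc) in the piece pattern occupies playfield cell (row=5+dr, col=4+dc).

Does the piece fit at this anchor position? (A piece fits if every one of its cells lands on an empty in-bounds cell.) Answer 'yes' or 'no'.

Check each piece cell at anchor (5, 4):
  offset (0,1) -> (5,5): empty -> OK
  offset (1,0) -> (6,4): empty -> OK
  offset (1,1) -> (6,5): empty -> OK
  offset (2,1) -> (7,5): occupied ('#') -> FAIL
All cells valid: no

Answer: no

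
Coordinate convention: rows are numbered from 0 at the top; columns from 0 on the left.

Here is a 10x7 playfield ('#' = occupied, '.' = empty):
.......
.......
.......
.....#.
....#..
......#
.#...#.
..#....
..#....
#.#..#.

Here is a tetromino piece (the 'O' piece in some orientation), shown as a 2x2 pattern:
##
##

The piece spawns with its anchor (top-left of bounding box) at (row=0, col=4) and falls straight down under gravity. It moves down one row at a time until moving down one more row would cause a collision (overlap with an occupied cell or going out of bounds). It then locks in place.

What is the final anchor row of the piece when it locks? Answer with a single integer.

Spawn at (row=0, col=4). Try each row:
  row 0: fits
  row 1: fits
  row 2: blocked -> lock at row 1

Answer: 1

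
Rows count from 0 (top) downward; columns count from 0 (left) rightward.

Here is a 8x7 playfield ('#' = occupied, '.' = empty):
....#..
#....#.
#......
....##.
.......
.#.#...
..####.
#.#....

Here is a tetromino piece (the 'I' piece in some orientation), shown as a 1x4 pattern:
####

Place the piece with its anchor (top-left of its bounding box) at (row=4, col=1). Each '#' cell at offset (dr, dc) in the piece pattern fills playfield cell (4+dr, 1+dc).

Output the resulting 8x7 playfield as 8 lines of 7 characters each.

Fill (4+0,1+0) = (4,1)
Fill (4+0,1+1) = (4,2)
Fill (4+0,1+2) = (4,3)
Fill (4+0,1+3) = (4,4)

Answer: ....#..
#....#.
#......
....##.
.####..
.#.#...
..####.
#.#....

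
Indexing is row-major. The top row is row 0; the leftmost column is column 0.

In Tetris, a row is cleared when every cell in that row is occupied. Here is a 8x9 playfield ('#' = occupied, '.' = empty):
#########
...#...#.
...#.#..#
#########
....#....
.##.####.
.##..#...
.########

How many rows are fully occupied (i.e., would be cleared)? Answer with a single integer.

Answer: 2

Derivation:
Check each row:
  row 0: 0 empty cells -> FULL (clear)
  row 1: 7 empty cells -> not full
  row 2: 6 empty cells -> not full
  row 3: 0 empty cells -> FULL (clear)
  row 4: 8 empty cells -> not full
  row 5: 3 empty cells -> not full
  row 6: 6 empty cells -> not full
  row 7: 1 empty cell -> not full
Total rows cleared: 2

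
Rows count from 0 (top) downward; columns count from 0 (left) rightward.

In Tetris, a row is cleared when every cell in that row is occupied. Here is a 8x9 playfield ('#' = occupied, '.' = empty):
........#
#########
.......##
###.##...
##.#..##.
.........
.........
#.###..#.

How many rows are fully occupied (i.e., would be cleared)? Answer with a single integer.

Check each row:
  row 0: 8 empty cells -> not full
  row 1: 0 empty cells -> FULL (clear)
  row 2: 7 empty cells -> not full
  row 3: 4 empty cells -> not full
  row 4: 4 empty cells -> not full
  row 5: 9 empty cells -> not full
  row 6: 9 empty cells -> not full
  row 7: 4 empty cells -> not full
Total rows cleared: 1

Answer: 1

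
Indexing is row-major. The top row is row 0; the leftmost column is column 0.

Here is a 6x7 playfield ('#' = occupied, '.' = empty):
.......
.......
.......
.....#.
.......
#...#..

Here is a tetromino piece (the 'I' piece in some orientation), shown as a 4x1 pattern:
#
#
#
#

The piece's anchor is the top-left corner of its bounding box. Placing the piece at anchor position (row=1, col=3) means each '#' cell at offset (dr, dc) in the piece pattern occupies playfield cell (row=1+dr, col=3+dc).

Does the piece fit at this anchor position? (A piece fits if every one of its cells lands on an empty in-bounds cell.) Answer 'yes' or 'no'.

Check each piece cell at anchor (1, 3):
  offset (0,0) -> (1,3): empty -> OK
  offset (1,0) -> (2,3): empty -> OK
  offset (2,0) -> (3,3): empty -> OK
  offset (3,0) -> (4,3): empty -> OK
All cells valid: yes

Answer: yes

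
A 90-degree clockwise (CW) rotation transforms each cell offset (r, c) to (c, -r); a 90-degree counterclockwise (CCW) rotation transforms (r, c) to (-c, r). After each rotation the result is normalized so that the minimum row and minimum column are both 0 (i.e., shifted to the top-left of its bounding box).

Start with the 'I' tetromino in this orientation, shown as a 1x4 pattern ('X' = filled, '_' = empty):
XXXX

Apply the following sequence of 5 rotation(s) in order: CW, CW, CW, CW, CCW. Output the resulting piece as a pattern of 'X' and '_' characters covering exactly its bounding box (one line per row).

Answer: X
X
X
X

Derivation:
Start:
XXXX
After rotation 1 (CW):
X
X
X
X
After rotation 2 (CW):
XXXX
After rotation 3 (CW):
X
X
X
X
After rotation 4 (CW):
XXXX
After rotation 5 (CCW):
X
X
X
X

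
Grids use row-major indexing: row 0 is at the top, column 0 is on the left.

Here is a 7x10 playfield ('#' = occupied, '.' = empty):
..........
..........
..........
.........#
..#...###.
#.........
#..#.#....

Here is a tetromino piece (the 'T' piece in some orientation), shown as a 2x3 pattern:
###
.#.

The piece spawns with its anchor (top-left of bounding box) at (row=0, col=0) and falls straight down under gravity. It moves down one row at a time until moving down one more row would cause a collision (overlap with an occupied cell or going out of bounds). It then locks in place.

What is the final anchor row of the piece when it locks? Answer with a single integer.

Spawn at (row=0, col=0). Try each row:
  row 0: fits
  row 1: fits
  row 2: fits
  row 3: fits
  row 4: blocked -> lock at row 3

Answer: 3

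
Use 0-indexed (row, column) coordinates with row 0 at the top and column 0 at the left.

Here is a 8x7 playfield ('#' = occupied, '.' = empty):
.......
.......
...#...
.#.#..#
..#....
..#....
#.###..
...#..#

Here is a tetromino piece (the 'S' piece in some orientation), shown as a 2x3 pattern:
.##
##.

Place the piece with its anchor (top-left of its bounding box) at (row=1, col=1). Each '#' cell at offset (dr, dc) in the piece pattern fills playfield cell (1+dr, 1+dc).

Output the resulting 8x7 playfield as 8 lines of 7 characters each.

Fill (1+0,1+1) = (1,2)
Fill (1+0,1+2) = (1,3)
Fill (1+1,1+0) = (2,1)
Fill (1+1,1+1) = (2,2)

Answer: .......
..##...
.###...
.#.#..#
..#....
..#....
#.###..
...#..#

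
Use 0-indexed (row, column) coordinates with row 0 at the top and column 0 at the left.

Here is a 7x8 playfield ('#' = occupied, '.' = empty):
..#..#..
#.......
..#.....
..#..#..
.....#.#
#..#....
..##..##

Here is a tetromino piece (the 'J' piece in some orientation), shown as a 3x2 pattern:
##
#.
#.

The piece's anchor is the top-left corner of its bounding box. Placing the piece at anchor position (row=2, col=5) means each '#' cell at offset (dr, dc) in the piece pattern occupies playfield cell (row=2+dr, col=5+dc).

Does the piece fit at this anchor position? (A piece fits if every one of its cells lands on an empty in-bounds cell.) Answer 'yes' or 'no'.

Check each piece cell at anchor (2, 5):
  offset (0,0) -> (2,5): empty -> OK
  offset (0,1) -> (2,6): empty -> OK
  offset (1,0) -> (3,5): occupied ('#') -> FAIL
  offset (2,0) -> (4,5): occupied ('#') -> FAIL
All cells valid: no

Answer: no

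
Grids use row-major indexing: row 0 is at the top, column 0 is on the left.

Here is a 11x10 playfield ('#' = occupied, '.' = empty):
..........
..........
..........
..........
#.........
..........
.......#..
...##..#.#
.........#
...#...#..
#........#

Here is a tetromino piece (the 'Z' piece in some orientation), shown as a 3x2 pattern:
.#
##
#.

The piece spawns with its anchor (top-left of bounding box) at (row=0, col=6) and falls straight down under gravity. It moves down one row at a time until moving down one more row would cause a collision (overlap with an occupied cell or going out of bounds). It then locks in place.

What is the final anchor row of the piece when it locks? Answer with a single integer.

Answer: 4

Derivation:
Spawn at (row=0, col=6). Try each row:
  row 0: fits
  row 1: fits
  row 2: fits
  row 3: fits
  row 4: fits
  row 5: blocked -> lock at row 4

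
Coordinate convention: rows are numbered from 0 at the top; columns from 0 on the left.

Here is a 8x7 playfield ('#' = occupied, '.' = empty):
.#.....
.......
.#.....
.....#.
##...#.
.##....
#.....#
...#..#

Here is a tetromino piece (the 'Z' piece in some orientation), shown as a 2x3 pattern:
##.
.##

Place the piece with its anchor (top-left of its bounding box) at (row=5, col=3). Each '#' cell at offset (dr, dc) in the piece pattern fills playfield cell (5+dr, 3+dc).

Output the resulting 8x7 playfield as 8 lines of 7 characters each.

Fill (5+0,3+0) = (5,3)
Fill (5+0,3+1) = (5,4)
Fill (5+1,3+1) = (6,4)
Fill (5+1,3+2) = (6,5)

Answer: .#.....
.......
.#.....
.....#.
##...#.
.####..
#...###
...#..#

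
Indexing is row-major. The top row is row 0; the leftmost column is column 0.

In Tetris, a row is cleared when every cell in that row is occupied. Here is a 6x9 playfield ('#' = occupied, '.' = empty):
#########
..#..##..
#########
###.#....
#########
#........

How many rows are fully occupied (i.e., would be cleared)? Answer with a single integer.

Check each row:
  row 0: 0 empty cells -> FULL (clear)
  row 1: 6 empty cells -> not full
  row 2: 0 empty cells -> FULL (clear)
  row 3: 5 empty cells -> not full
  row 4: 0 empty cells -> FULL (clear)
  row 5: 8 empty cells -> not full
Total rows cleared: 3

Answer: 3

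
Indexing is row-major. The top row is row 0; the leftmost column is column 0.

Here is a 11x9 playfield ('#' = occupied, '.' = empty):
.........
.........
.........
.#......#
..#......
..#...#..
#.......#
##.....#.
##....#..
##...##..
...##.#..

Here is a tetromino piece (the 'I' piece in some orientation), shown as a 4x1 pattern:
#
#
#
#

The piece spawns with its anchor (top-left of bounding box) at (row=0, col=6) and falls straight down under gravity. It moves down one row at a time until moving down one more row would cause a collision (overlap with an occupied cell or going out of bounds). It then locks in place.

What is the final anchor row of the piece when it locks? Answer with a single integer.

Spawn at (row=0, col=6). Try each row:
  row 0: fits
  row 1: fits
  row 2: blocked -> lock at row 1

Answer: 1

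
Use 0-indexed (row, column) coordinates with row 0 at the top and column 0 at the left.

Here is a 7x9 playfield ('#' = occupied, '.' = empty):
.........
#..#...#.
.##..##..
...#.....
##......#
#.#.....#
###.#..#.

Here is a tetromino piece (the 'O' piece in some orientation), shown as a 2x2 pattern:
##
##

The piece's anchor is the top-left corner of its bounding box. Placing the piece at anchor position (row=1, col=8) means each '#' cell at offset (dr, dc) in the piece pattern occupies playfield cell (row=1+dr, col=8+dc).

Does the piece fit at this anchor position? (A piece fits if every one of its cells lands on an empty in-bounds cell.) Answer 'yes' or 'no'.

Check each piece cell at anchor (1, 8):
  offset (0,0) -> (1,8): empty -> OK
  offset (0,1) -> (1,9): out of bounds -> FAIL
  offset (1,0) -> (2,8): empty -> OK
  offset (1,1) -> (2,9): out of bounds -> FAIL
All cells valid: no

Answer: no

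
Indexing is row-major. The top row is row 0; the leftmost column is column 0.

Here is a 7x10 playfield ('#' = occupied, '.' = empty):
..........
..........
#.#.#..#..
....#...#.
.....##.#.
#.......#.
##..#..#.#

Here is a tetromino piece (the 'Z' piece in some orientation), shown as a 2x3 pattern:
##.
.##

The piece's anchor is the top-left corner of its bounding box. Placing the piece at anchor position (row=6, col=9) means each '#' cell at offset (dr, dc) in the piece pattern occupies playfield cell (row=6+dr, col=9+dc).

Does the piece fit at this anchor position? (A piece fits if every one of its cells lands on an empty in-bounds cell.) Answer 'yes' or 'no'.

Answer: no

Derivation:
Check each piece cell at anchor (6, 9):
  offset (0,0) -> (6,9): occupied ('#') -> FAIL
  offset (0,1) -> (6,10): out of bounds -> FAIL
  offset (1,1) -> (7,10): out of bounds -> FAIL
  offset (1,2) -> (7,11): out of bounds -> FAIL
All cells valid: no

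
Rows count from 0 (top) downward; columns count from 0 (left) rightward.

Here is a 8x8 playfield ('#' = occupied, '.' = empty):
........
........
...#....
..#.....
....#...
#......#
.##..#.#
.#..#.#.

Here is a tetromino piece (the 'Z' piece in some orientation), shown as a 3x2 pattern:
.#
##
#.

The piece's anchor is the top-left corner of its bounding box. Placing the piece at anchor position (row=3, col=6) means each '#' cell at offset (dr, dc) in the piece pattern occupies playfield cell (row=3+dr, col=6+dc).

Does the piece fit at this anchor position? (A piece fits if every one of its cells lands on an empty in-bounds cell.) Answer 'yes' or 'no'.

Answer: yes

Derivation:
Check each piece cell at anchor (3, 6):
  offset (0,1) -> (3,7): empty -> OK
  offset (1,0) -> (4,6): empty -> OK
  offset (1,1) -> (4,7): empty -> OK
  offset (2,0) -> (5,6): empty -> OK
All cells valid: yes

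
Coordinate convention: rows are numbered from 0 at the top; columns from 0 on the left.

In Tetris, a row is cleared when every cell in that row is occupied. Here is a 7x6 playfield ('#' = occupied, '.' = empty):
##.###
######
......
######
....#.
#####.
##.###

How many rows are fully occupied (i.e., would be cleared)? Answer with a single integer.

Check each row:
  row 0: 1 empty cell -> not full
  row 1: 0 empty cells -> FULL (clear)
  row 2: 6 empty cells -> not full
  row 3: 0 empty cells -> FULL (clear)
  row 4: 5 empty cells -> not full
  row 5: 1 empty cell -> not full
  row 6: 1 empty cell -> not full
Total rows cleared: 2

Answer: 2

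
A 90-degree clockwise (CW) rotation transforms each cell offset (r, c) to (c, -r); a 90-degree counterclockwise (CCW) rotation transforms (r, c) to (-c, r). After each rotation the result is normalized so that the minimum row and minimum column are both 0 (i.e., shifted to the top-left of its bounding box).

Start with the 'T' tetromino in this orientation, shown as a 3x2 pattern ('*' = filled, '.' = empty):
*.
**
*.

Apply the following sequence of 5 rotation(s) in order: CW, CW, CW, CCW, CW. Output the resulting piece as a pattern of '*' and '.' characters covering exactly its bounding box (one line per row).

Start:
*.
**
*.
After rotation 1 (CW):
***
.*.
After rotation 2 (CW):
.*
**
.*
After rotation 3 (CW):
.*.
***
After rotation 4 (CCW):
.*
**
.*
After rotation 5 (CW):
.*.
***

Answer: .*.
***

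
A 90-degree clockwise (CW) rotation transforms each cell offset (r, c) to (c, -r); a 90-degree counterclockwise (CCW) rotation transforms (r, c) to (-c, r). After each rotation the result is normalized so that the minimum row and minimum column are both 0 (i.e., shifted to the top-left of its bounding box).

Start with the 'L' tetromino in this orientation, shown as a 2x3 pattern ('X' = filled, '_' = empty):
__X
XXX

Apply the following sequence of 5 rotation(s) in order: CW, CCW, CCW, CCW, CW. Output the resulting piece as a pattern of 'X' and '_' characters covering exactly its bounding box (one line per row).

Answer: XX
_X
_X

Derivation:
Start:
__X
XXX
After rotation 1 (CW):
X_
X_
XX
After rotation 2 (CCW):
__X
XXX
After rotation 3 (CCW):
XX
_X
_X
After rotation 4 (CCW):
XXX
X__
After rotation 5 (CW):
XX
_X
_X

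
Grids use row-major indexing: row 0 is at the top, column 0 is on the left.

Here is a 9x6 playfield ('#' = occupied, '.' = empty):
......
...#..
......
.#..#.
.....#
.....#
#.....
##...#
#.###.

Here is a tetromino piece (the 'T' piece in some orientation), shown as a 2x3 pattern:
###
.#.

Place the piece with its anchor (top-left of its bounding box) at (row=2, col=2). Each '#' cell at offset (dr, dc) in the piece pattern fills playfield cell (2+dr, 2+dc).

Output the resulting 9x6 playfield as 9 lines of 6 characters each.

Fill (2+0,2+0) = (2,2)
Fill (2+0,2+1) = (2,3)
Fill (2+0,2+2) = (2,4)
Fill (2+1,2+1) = (3,3)

Answer: ......
...#..
..###.
.#.##.
.....#
.....#
#.....
##...#
#.###.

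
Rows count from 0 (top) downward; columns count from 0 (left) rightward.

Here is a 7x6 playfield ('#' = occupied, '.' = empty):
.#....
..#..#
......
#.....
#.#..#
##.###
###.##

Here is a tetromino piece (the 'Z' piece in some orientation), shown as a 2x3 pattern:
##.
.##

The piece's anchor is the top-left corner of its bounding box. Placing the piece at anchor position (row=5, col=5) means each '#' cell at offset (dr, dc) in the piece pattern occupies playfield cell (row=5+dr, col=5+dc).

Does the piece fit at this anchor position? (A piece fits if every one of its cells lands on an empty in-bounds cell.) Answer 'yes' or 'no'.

Check each piece cell at anchor (5, 5):
  offset (0,0) -> (5,5): occupied ('#') -> FAIL
  offset (0,1) -> (5,6): out of bounds -> FAIL
  offset (1,1) -> (6,6): out of bounds -> FAIL
  offset (1,2) -> (6,7): out of bounds -> FAIL
All cells valid: no

Answer: no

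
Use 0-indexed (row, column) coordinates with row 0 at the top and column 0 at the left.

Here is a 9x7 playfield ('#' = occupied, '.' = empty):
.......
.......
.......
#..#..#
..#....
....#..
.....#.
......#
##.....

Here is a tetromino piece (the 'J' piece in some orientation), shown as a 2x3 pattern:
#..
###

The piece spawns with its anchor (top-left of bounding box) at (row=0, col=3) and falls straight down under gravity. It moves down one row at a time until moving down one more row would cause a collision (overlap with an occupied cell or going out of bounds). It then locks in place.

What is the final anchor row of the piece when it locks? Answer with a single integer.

Spawn at (row=0, col=3). Try each row:
  row 0: fits
  row 1: fits
  row 2: blocked -> lock at row 1

Answer: 1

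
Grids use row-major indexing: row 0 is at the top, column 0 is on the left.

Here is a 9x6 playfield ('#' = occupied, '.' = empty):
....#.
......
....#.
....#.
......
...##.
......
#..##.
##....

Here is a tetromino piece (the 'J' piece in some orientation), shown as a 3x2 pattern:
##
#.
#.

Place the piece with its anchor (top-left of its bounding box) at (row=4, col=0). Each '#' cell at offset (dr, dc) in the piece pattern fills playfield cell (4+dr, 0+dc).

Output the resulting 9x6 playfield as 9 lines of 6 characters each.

Fill (4+0,0+0) = (4,0)
Fill (4+0,0+1) = (4,1)
Fill (4+1,0+0) = (5,0)
Fill (4+2,0+0) = (6,0)

Answer: ....#.
......
....#.
....#.
##....
#..##.
#.....
#..##.
##....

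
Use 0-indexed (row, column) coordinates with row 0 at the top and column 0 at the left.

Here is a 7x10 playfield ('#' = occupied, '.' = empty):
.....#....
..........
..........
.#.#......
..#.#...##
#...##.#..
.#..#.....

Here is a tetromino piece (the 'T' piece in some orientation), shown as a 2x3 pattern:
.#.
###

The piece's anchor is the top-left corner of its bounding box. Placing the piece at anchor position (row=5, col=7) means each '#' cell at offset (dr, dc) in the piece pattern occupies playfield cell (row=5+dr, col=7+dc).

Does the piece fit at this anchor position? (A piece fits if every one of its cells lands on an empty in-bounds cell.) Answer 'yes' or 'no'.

Answer: yes

Derivation:
Check each piece cell at anchor (5, 7):
  offset (0,1) -> (5,8): empty -> OK
  offset (1,0) -> (6,7): empty -> OK
  offset (1,1) -> (6,8): empty -> OK
  offset (1,2) -> (6,9): empty -> OK
All cells valid: yes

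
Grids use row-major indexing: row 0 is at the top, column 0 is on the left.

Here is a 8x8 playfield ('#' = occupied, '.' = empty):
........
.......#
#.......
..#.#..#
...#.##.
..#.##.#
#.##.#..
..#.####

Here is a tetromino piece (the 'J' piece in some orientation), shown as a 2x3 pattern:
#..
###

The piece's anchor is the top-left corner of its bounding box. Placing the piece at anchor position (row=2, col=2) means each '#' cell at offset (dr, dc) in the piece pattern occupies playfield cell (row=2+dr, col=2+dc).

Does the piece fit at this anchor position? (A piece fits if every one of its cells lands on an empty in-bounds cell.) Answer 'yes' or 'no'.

Check each piece cell at anchor (2, 2):
  offset (0,0) -> (2,2): empty -> OK
  offset (1,0) -> (3,2): occupied ('#') -> FAIL
  offset (1,1) -> (3,3): empty -> OK
  offset (1,2) -> (3,4): occupied ('#') -> FAIL
All cells valid: no

Answer: no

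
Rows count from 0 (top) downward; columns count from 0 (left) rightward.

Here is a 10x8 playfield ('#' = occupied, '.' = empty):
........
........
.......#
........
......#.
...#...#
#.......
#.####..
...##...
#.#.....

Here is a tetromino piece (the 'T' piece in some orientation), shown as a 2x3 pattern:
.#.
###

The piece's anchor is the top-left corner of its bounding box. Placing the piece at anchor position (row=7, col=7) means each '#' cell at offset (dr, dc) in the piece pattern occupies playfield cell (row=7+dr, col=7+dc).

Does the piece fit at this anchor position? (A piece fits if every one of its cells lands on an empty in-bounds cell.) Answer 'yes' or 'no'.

Check each piece cell at anchor (7, 7):
  offset (0,1) -> (7,8): out of bounds -> FAIL
  offset (1,0) -> (8,7): empty -> OK
  offset (1,1) -> (8,8): out of bounds -> FAIL
  offset (1,2) -> (8,9): out of bounds -> FAIL
All cells valid: no

Answer: no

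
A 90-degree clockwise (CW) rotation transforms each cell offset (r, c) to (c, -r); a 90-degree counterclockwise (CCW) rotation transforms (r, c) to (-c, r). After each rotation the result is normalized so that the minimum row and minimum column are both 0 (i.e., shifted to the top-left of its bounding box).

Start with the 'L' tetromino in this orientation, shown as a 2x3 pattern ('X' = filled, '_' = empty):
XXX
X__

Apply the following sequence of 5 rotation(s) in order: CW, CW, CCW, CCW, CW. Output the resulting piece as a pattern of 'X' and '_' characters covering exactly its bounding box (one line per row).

Start:
XXX
X__
After rotation 1 (CW):
XX
_X
_X
After rotation 2 (CW):
__X
XXX
After rotation 3 (CCW):
XX
_X
_X
After rotation 4 (CCW):
XXX
X__
After rotation 5 (CW):
XX
_X
_X

Answer: XX
_X
_X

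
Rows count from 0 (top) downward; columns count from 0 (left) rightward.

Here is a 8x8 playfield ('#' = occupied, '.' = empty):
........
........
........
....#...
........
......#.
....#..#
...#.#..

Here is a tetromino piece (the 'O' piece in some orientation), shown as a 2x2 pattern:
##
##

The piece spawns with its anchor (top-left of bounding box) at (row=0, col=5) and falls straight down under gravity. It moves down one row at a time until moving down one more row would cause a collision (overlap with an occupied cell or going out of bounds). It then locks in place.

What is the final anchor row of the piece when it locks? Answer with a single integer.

Spawn at (row=0, col=5). Try each row:
  row 0: fits
  row 1: fits
  row 2: fits
  row 3: fits
  row 4: blocked -> lock at row 3

Answer: 3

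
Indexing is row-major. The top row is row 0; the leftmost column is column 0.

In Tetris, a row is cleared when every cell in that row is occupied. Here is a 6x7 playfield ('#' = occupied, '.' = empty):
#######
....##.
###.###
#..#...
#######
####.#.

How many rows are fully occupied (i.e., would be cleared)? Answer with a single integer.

Answer: 2

Derivation:
Check each row:
  row 0: 0 empty cells -> FULL (clear)
  row 1: 5 empty cells -> not full
  row 2: 1 empty cell -> not full
  row 3: 5 empty cells -> not full
  row 4: 0 empty cells -> FULL (clear)
  row 5: 2 empty cells -> not full
Total rows cleared: 2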